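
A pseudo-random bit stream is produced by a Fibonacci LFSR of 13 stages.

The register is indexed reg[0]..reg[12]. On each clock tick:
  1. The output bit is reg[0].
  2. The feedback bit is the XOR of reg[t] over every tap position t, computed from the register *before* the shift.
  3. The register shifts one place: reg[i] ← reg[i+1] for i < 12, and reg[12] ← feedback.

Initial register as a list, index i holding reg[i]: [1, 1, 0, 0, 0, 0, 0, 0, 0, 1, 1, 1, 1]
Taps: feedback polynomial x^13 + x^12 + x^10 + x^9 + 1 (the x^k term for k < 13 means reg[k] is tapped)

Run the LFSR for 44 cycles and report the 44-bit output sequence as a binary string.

11000000011110110110111101111101111011110101

k : reg_k → out_k, fb_k
0: 1100000001111 → 1, fb=0
1: 1000000011110 → 1, fb=1
2: 0000000111101 → 0, fb=1
3: 0000001111011 → 0, fb=0
4: 0000011110110 → 0, fb=1
5: 0000111101101 → 0, fb=1
6: 0001111011011 → 0, fb=0
7: 0011110110110 → 0, fb=1
8: 0111101101101 → 0, fb=1
9: 1111011011011 → 1, fb=1
10: 1110110110111 → 1, fb=1
11: 1101101101111 → 1, fb=0
12: 1011011011110 → 1, fb=1
13: 0110110111101 → 0, fb=1
14: 1101101111011 → 1, fb=1
15: 1011011110111 → 1, fb=1
16: 0110111101111 → 0, fb=1
17: 1101111011111 → 1, fb=0
18: 1011110111110 → 1, fb=1
19: 0111101111101 → 0, fb=1
20: 1111011111011 → 1, fb=1
21: 1110111110111 → 1, fb=1
22: 1101111101111 → 1, fb=0
23: 1011111011110 → 1, fb=1
24: 0111110111101 → 0, fb=1
25: 1111101111011 → 1, fb=1
26: 1111011110111 → 1, fb=1
27: 1110111101111 → 1, fb=0
28: 1101111011110 → 1, fb=1
29: 1011110111101 → 1, fb=0
30: 0111101111010 → 0, fb=1
31: 1111011110101 → 1, fb=1
32: 1110111101011 → 1, fb=1
33: 1101111010111 → 1, fb=1
34: 1011110101111 → 1, fb=0
35: 0111101011110 → 0, fb=0
36: 1111010111100 → 1, fb=1
37: 1110101111001 → 1, fb=1
38: 1101011110011 → 1, fb=0
39: 1010111100110 → 1, fb=0
40: 0101111001100 → 0, fb=0
41: 1011110011000 → 1, fb=0
42: 0111100110000 → 0, fb=0
43: 1111001100000 → 1, fb=1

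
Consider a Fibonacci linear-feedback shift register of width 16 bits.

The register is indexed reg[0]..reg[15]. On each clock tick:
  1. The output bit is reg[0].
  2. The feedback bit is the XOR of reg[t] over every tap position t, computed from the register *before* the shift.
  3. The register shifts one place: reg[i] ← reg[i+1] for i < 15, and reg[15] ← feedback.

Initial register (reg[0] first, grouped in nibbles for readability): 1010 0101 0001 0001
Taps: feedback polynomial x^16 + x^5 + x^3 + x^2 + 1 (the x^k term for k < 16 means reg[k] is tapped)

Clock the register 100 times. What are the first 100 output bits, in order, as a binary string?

step | reg (before) | out | fb
   0 | 1010010100010001 | 1 | 1
   1 | 0100101000100011 | 0 | 0
   2 | 1001010001000110 | 1 | 1
   3 | 0010100010001101 | 0 | 1
   4 | 0101000100011011 | 0 | 1
   5 | 1010001000110111 | 1 | 0
   6 | 0100010001101110 | 0 | 1
   7 | 1000100011011101 | 1 | 1
   8 | 0001000110111011 | 0 | 1
   9 | 0010001101110111 | 0 | 1
  10 | 0100011011101111 | 0 | 1
  11 | 1000110111011111 | 1 | 0
  12 | 0001101110111110 | 0 | 1
  13 | 0011011101111101 | 0 | 1
  14 | 0110111011111011 | 0 | 0
  15 | 1101110111110110 | 1 | 1
  16 | 1011101111101101 | 1 | 1
  17 | 0111011111011011 | 0 | 1
  18 | 1110111110110111 | 1 | 1
  19 | 1101111101101111 | 1 | 1
  20 | 1011111011011111 | 1 | 0
  21 | 0111110110111110 | 0 | 1
  22 | 1111101101111101 | 1 | 1
  23 | 1111011011111011 | 1 | 0
  24 | 1110110111110110 | 1 | 1
  25 | 1101101111101101 | 1 | 0
  26 | 1011011111011010 | 1 | 0
  27 | 0110111110110100 | 0 | 0
  28 | 1101111101101000 | 1 | 1
  29 | 1011111011010001 | 1 | 0
  30 | 0111110110100010 | 0 | 1
  31 | 1111101101000101 | 1 | 1
  32 | 1111011010001011 | 1 | 0
  33 | 1110110100010110 | 1 | 1
  34 | 1101101000101101 | 1 | 0
  35 | 1011010001011010 | 1 | 0
  36 | 0110100010110100 | 0 | 1
  37 | 1101000101101001 | 1 | 0
  38 | 1010001011010010 | 1 | 0
  39 | 0100010110100100 | 0 | 1
  40 | 1000101101001001 | 1 | 1
  41 | 0001011010010011 | 0 | 0
  42 | 0010110100100110 | 0 | 0
  43 | 0101101001001100 | 0 | 1
  44 | 1011010010011001 | 1 | 0
  45 | 0110100100110010 | 0 | 1
  46 | 1101001001100101 | 1 | 0
  47 | 1010010011001010 | 1 | 1
  48 | 0100100110010101 | 0 | 0
  49 | 1001001100101010 | 1 | 0
  50 | 0010011001010100 | 0 | 0
  51 | 0100110010101000 | 0 | 1
  52 | 1001100101010001 | 1 | 0
  53 | 0011001010100010 | 0 | 0
  54 | 0110010101000100 | 0 | 0
  55 | 1100101010001000 | 1 | 1
  56 | 1001010100010001 | 1 | 1
  57 | 0010101000100011 | 0 | 1
  58 | 0101010001000111 | 0 | 0
  59 | 1010100010001110 | 1 | 0
  60 | 0101000100011100 | 0 | 1
  61 | 1010001000111001 | 1 | 0
  62 | 0100010001110010 | 0 | 1
  63 | 1000100011100101 | 1 | 1
  64 | 0001000111001011 | 0 | 1
  65 | 0010001110010111 | 0 | 1
  66 | 0100011100101111 | 0 | 1
  67 | 1000111001011111 | 1 | 0
  68 | 0001110010111110 | 0 | 0
  69 | 0011100101111100 | 0 | 0
  70 | 0111001011111000 | 0 | 0
  71 | 1110010111110000 | 1 | 1
  72 | 1100101111100001 | 1 | 1
  73 | 1001011111000011 | 1 | 1
  74 | 0010111110000111 | 0 | 0
  75 | 0101111100001110 | 0 | 0
  76 | 1011111000011100 | 1 | 0
  77 | 0111110000111000 | 0 | 1
  78 | 1111100001110001 | 1 | 1
  79 | 1111000011100011 | 1 | 1
  80 | 1110000111000111 | 1 | 0
  81 | 1100001110001110 | 1 | 1
  82 | 1000011100011101 | 1 | 0
  83 | 0000111000111010 | 0 | 1
  84 | 0001110001110101 | 0 | 0
  85 | 0011100011101010 | 0 | 0
  86 | 0111000111010100 | 0 | 0
  87 | 1110001110101000 | 1 | 0
  88 | 1100011101010000 | 1 | 0
  89 | 1000111010100000 | 1 | 0
  90 | 0001110101000000 | 0 | 0
  91 | 0011101010000000 | 0 | 0
  92 | 0111010100000000 | 0 | 1
  93 | 1110101000000001 | 1 | 0
  94 | 1101010000000010 | 1 | 1
  95 | 1010100000000101 | 1 | 0
  96 | 0101000000001010 | 0 | 1
  97 | 1010000000010101 | 1 | 0
  98 | 0100000000101010 | 0 | 0
  99 | 1000000001010100 | 1 | 1

1010010100010001101110111110110111110110100010110100100110010101000100011100101111100001110001110101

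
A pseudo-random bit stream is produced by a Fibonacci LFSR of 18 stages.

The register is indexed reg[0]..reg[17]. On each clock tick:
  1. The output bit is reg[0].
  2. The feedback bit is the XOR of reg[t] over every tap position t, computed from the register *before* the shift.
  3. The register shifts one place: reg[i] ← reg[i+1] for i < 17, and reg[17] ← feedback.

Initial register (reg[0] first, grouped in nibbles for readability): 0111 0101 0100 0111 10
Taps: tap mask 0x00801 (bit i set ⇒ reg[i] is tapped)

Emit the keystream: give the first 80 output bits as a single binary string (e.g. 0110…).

01110101010001111001001001110101000011101000000001000011001001100101110001110001

step | reg (before) | out | fb
   0 | 011101010100011110 | 0 | 0
   1 | 111010101000111100 | 1 | 1
   2 | 110101010001111001 | 1 | 0
   3 | 101010100011110010 | 1 | 0
   4 | 010101000111100100 | 0 | 1
   5 | 101010001111001001 | 1 | 0
   6 | 010100011110010010 | 0 | 0
   7 | 101000111100100100 | 1 | 1
   8 | 010001111001001001 | 0 | 1
   9 | 100011110010010011 | 1 | 1
  10 | 000111100100100111 | 0 | 0
  11 | 001111001001001110 | 0 | 1
  12 | 011110010010011101 | 0 | 0
  13 | 111100100100111010 | 1 | 1
  14 | 111001001001110101 | 1 | 0
  15 | 110010010011101010 | 1 | 0
  16 | 100100100111010100 | 1 | 0
  17 | 001001001110101000 | 0 | 0
  18 | 010010011101010000 | 0 | 1
  19 | 100100111010100001 | 1 | 1
  20 | 001001110101000011 | 0 | 1
  21 | 010011101010000111 | 0 | 0
  22 | 100111010100001110 | 1 | 1
  23 | 001110101000011101 | 0 | 0
  24 | 011101010000111010 | 0 | 0
  25 | 111010100001110100 | 1 | 0
  26 | 110101000011101000 | 1 | 0
  27 | 101010000111010000 | 1 | 0
  28 | 010100001110100000 | 0 | 0
  29 | 101000011101000000 | 1 | 0
  30 | 010000111010000000 | 0 | 0
  31 | 100001110100000000 | 1 | 1
  32 | 000011101000000001 | 0 | 0
  33 | 000111010000000010 | 0 | 0
  34 | 001110100000000100 | 0 | 0
  35 | 011101000000001000 | 0 | 0
  36 | 111010000000010000 | 1 | 1
  37 | 110100000000100001 | 1 | 1
  38 | 101000000001000011 | 1 | 0
  39 | 010000000010000110 | 0 | 0
  40 | 100000000100001100 | 1 | 1
  41 | 000000001000011001 | 0 | 0
  42 | 000000010000110010 | 0 | 0
  43 | 000000100001100100 | 0 | 1
  44 | 000001000011001001 | 0 | 1
  45 | 000010000110010011 | 0 | 0
  46 | 000100001100100110 | 0 | 0
  47 | 001000011001001100 | 0 | 1
  48 | 010000110010011001 | 0 | 0
  49 | 100001100100110010 | 1 | 1
  50 | 000011001001100101 | 0 | 1
  51 | 000110010011001011 | 0 | 1
  52 | 001100100110010111 | 0 | 0
  53 | 011001001100101110 | 0 | 0
  54 | 110010011001011100 | 1 | 0
  55 | 100100110010111000 | 1 | 1
  56 | 001001100101110001 | 0 | 1
  57 | 010011001011100011 | 0 | 1
  58 | 100110010111000111 | 1 | 0
  59 | 001100101110001110 | 0 | 0
  60 | 011001011100011100 | 0 | 0
  61 | 110010111000111000 | 1 | 1
  62 | 100101110001110001 | 1 | 0
  63 | 001011100011100010 | 0 | 1
  64 | 010111000111000101 | 0 | 1
  65 | 101110001110001011 | 1 | 1
  66 | 011100011100010111 | 0 | 0
  67 | 111000111000101110 | 1 | 1
  68 | 110001110001011101 | 1 | 0
  69 | 100011100010111010 | 1 | 1
  70 | 000111000101110101 | 0 | 1
  71 | 001110001011101011 | 0 | 1
  72 | 011100010111010111 | 0 | 1
  73 | 111000101110101111 | 1 | 1
  74 | 110001011101011111 | 1 | 0
  75 | 100010111010111110 | 1 | 1
  76 | 000101110101111101 | 0 | 1
  77 | 001011101011111011 | 0 | 1
  78 | 010111010111110111 | 0 | 1
  79 | 101110101111101111 | 1 | 0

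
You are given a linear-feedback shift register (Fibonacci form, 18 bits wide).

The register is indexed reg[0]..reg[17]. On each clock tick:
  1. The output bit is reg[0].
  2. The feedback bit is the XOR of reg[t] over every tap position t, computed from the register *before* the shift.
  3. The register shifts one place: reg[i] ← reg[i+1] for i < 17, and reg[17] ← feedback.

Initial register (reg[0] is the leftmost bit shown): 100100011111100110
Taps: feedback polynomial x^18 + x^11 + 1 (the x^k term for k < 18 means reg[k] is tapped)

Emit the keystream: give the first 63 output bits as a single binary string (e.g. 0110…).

100100011111100110010111010100001100010001011100100010000000011

step | reg (before) | out | fb
   0 | 100100011111100110 | 1 | 0
   1 | 001000111111001100 | 0 | 1
   2 | 010001111110011001 | 0 | 0
   3 | 100011111100110010 | 1 | 1
   4 | 000111111001100101 | 0 | 1
   5 | 001111110011001011 | 0 | 1
   6 | 011111100110010111 | 0 | 0
   7 | 111111001100101110 | 1 | 1
   8 | 111110011001011101 | 1 | 0
   9 | 111100110010111010 | 1 | 1
  10 | 111001100101110101 | 1 | 0
  11 | 110011001011101010 | 1 | 0
  12 | 100110010111010100 | 1 | 0
  13 | 001100101110101000 | 0 | 0
  14 | 011001011101010000 | 0 | 1
  15 | 110010111010100001 | 1 | 1
  16 | 100101110101000011 | 1 | 0
  17 | 001011101010000110 | 0 | 0
  18 | 010111010100001100 | 0 | 0
  19 | 101110101000011000 | 1 | 1
  20 | 011101010000110001 | 0 | 0
  21 | 111010100001100010 | 1 | 0
  22 | 110101000011000100 | 1 | 0
  23 | 101010000110001000 | 1 | 1
  24 | 010100001100010001 | 0 | 0
  25 | 101000011000100010 | 1 | 1
  26 | 010000110001000101 | 0 | 1
  27 | 100001100010001011 | 1 | 1
  28 | 000011000100010111 | 0 | 0
  29 | 000110001000101110 | 0 | 0
  30 | 001100010001011100 | 0 | 1
  31 | 011000100010111001 | 0 | 0
  32 | 110001000101110010 | 1 | 0
  33 | 100010001011100100 | 1 | 0
  34 | 000100010111001000 | 0 | 1
  35 | 001000101110010001 | 0 | 0
  36 | 010001011100100010 | 0 | 0
  37 | 100010111001000100 | 1 | 0
  38 | 000101110010001000 | 0 | 0
  39 | 001011100100010000 | 0 | 0
  40 | 010111001000100000 | 0 | 0
  41 | 101110010001000000 | 1 | 0
  42 | 011100100010000000 | 0 | 0
  43 | 111001000100000000 | 1 | 1
  44 | 110010001000000001 | 1 | 1
  45 | 100100010000000011 | 1 | 1
  46 | 001000100000000111 | 0 | 0
  47 | 010001000000001110 | 0 | 0
  48 | 100010000000011100 | 1 | 1
  49 | 000100000000111001 | 0 | 0
  50 | 001000000001110010 | 0 | 1
  51 | 010000000011100101 | 0 | 1
  52 | 100000000111001011 | 1 | 0
  53 | 000000001110010110 | 0 | 0
  54 | 000000011100101100 | 0 | 0
  55 | 000000111001011000 | 0 | 1
  56 | 000001110010110001 | 0 | 0
  57 | 000011100101100010 | 0 | 1
  58 | 000111001011000101 | 0 | 1
  59 | 001110010110001011 | 0 | 0
  60 | 011100101100010110 | 0 | 0
  61 | 111001011000101100 | 1 | 1
  62 | 110010110001011001 | 1 | 0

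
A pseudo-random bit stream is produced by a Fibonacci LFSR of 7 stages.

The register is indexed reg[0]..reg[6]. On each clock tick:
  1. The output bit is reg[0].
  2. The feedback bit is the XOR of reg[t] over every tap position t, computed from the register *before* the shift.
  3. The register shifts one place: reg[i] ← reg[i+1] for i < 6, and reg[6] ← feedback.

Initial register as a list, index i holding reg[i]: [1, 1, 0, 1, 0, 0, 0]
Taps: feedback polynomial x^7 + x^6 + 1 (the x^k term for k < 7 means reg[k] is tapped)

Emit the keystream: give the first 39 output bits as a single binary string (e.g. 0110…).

step | reg (before) | out | fb
   0 | 1101000 | 1 | 1
   1 | 1010001 | 1 | 0
   2 | 0100010 | 0 | 0
   3 | 1000100 | 1 | 1
   4 | 0001001 | 0 | 1
   5 | 0010011 | 0 | 1
   6 | 0100111 | 0 | 1
   7 | 1001111 | 1 | 0
   8 | 0011110 | 0 | 0
   9 | 0111100 | 0 | 0
  10 | 1111000 | 1 | 1
  11 | 1110001 | 1 | 0
  12 | 1100010 | 1 | 1
  13 | 1000101 | 1 | 0
  14 | 0001010 | 0 | 0
  15 | 0010100 | 0 | 0
  16 | 0101000 | 0 | 0
  17 | 1010000 | 1 | 1
  18 | 0100001 | 0 | 1
  19 | 1000011 | 1 | 0
  20 | 0000110 | 0 | 0
  21 | 0001100 | 0 | 0
  22 | 0011000 | 0 | 0
  23 | 0110000 | 0 | 0
  24 | 1100000 | 1 | 1
  25 | 1000001 | 1 | 0
  26 | 0000010 | 0 | 0
  27 | 0000100 | 0 | 0
  28 | 0001000 | 0 | 0
  29 | 0010000 | 0 | 0
  30 | 0100000 | 0 | 0
  31 | 1000000 | 1 | 1
  32 | 0000001 | 0 | 1
  33 | 0000011 | 0 | 1
  34 | 0000111 | 0 | 1
  35 | 0001111 | 0 | 1
  36 | 0011111 | 0 | 1
  37 | 0111111 | 0 | 1
  38 | 1111111 | 1 | 0

110100010011110001010000110000010000001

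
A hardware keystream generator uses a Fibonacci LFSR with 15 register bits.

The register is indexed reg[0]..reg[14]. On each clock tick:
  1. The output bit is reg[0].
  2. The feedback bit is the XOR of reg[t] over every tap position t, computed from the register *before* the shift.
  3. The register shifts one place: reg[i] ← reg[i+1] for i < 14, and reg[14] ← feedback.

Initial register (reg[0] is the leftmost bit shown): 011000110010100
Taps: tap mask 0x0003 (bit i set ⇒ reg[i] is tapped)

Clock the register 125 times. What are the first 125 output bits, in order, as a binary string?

step | reg (before) | out | fb
   0 | 011000110010100 | 0 | 1
   1 | 110001100101001 | 1 | 0
   2 | 100011001010010 | 1 | 1
   3 | 000110010100101 | 0 | 0
   4 | 001100101001010 | 0 | 0
   5 | 011001010010100 | 0 | 1
   6 | 110010100101001 | 1 | 0
   7 | 100101001010010 | 1 | 1
   8 | 001010010100101 | 0 | 0
   9 | 010100101001010 | 0 | 1
  10 | 101001010010101 | 1 | 1
  11 | 010010100101011 | 0 | 1
  12 | 100101001010111 | 1 | 1
  13 | 001010010101111 | 0 | 0
  14 | 010100101011110 | 0 | 1
  15 | 101001010111101 | 1 | 1
  16 | 010010101111011 | 0 | 1
  17 | 100101011110111 | 1 | 1
  18 | 001010111101111 | 0 | 0
  19 | 010101111011110 | 0 | 1
  20 | 101011110111101 | 1 | 1
  21 | 010111101111011 | 0 | 1
  22 | 101111011110111 | 1 | 1
  23 | 011110111101111 | 0 | 1
  24 | 111101111011111 | 1 | 0
  25 | 111011110111110 | 1 | 0
  26 | 110111101111100 | 1 | 0
  27 | 101111011111000 | 1 | 1
  28 | 011110111110001 | 0 | 1
  29 | 111101111100011 | 1 | 0
  30 | 111011111000110 | 1 | 0
  31 | 110111110001100 | 1 | 0
  32 | 101111100011000 | 1 | 1
  33 | 011111000110001 | 0 | 1
  34 | 111110001100011 | 1 | 0
  35 | 111100011000110 | 1 | 0
  36 | 111000110001100 | 1 | 0
  37 | 110001100011000 | 1 | 0
  38 | 100011000110000 | 1 | 1
  39 | 000110001100001 | 0 | 0
  40 | 001100011000010 | 0 | 0
  41 | 011000110000100 | 0 | 1
  42 | 110001100001001 | 1 | 0
  43 | 100011000010010 | 1 | 1
  44 | 000110000100101 | 0 | 0
  45 | 001100001001010 | 0 | 0
  46 | 011000010010100 | 0 | 1
  47 | 110000100101001 | 1 | 0
  48 | 100001001010010 | 1 | 1
  49 | 000010010100101 | 0 | 0
  50 | 000100101001010 | 0 | 0
  51 | 001001010010100 | 0 | 0
  52 | 010010100101000 | 0 | 1
  53 | 100101001010001 | 1 | 1
  54 | 001010010100011 | 0 | 0
  55 | 010100101000110 | 0 | 1
  56 | 101001010001101 | 1 | 1
  57 | 010010100011011 | 0 | 1
  58 | 100101000110111 | 1 | 1
  59 | 001010001101111 | 0 | 0
  60 | 010100011011110 | 0 | 1
  61 | 101000110111101 | 1 | 1
  62 | 010001101111011 | 0 | 1
  63 | 100011011110111 | 1 | 1
  64 | 000110111101111 | 0 | 0
  65 | 001101111011110 | 0 | 0
  66 | 011011110111100 | 0 | 1
  67 | 110111101111001 | 1 | 0
  68 | 101111011110010 | 1 | 1
  69 | 011110111100101 | 0 | 1
  70 | 111101111001011 | 1 | 0
  71 | 111011110010110 | 1 | 0
  72 | 110111100101100 | 1 | 0
  73 | 101111001011000 | 1 | 1
  74 | 011110010110001 | 0 | 1
  75 | 111100101100011 | 1 | 0
  76 | 111001011000110 | 1 | 0
  77 | 110010110001100 | 1 | 0
  78 | 100101100011000 | 1 | 1
  79 | 001011000110001 | 0 | 0
  80 | 010110001100010 | 0 | 1
  81 | 101100011000101 | 1 | 1
  82 | 011000110001011 | 0 | 1
  83 | 110001100010111 | 1 | 0
  84 | 100011000101110 | 1 | 1
  85 | 000110001011101 | 0 | 0
  86 | 001100010111010 | 0 | 0
  87 | 011000101110100 | 0 | 1
  88 | 110001011101001 | 1 | 0
  89 | 100010111010010 | 1 | 1
  90 | 000101110100101 | 0 | 0
  91 | 001011101001010 | 0 | 0
  92 | 010111010010100 | 0 | 1
  93 | 101110100101001 | 1 | 1
  94 | 011101001010011 | 0 | 1
  95 | 111010010100111 | 1 | 0
  96 | 110100101001110 | 1 | 0
  97 | 101001010011100 | 1 | 1
  98 | 010010100111001 | 0 | 1
  99 | 100101001110011 | 1 | 1
 100 | 001010011100111 | 0 | 0
 101 | 010100111001110 | 0 | 1
 102 | 101001110011101 | 1 | 1
 103 | 010011100111011 | 0 | 1
 104 | 100111001110111 | 1 | 1
 105 | 001110011101111 | 0 | 0
 106 | 011100111011110 | 0 | 1
 107 | 111001110111101 | 1 | 0
 108 | 110011101111010 | 1 | 0
 109 | 100111011110100 | 1 | 1
 110 | 001110111101001 | 0 | 0
 111 | 011101111010010 | 0 | 1
 112 | 111011110100101 | 1 | 0
 113 | 110111101001010 | 1 | 0
 114 | 101111010010100 | 1 | 1
 115 | 011110100101001 | 0 | 1
 116 | 111101001010011 | 1 | 0
 117 | 111010010100110 | 1 | 0
 118 | 110100101001100 | 1 | 0
 119 | 101001010011000 | 1 | 1
 120 | 010010100110001 | 0 | 1
 121 | 100101001100011 | 1 | 1
 122 | 001010011000111 | 0 | 0
 123 | 010100110001110 | 0 | 1
 124 | 101001100011101 | 1 | 1

01100011001010010100101011110111101111100011000110000100101001010001101111011110010110001100010111010010100111001110111101001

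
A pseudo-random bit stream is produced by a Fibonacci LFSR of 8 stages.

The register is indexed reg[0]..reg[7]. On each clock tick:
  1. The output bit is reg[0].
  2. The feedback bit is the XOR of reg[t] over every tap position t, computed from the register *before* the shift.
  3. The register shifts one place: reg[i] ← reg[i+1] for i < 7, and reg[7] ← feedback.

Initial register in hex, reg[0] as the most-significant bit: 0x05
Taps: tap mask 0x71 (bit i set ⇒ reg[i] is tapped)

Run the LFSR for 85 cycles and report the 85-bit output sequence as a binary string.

0000010110001111010000111111110010000101001111101010101110000011000101011001100101111

tick  register→output (feedback)
  0  00000101→0 (1)
  1  00001011→0 (0)
  2  00010110→0 (0)
  3  00101100→0 (0)
  4  01011000→0 (1)
  5  10110001→1 (1)
  6  01100011→0 (1)
  7  11000111→1 (1)
  8  10001111→1 (0)
  9  00011110→0 (1)
 10  00111101→0 (0)
 11  01111010→0 (0)
 12  11110100→1 (0)
 13  11101000→1 (0)
 14  11010000→1 (1)
 15  10100001→1 (1)
 16  01000011→0 (1)
 17  10000111→1 (1)
 18  00001111→0 (1)
 19  00011111→0 (1)
 20  00111111→0 (1)
 21  01111111→0 (1)
 22  11111111→1 (0)
 23  11111110→1 (0)
 24  11111100→1 (1)
 25  11111001→1 (0)
 26  11110010→1 (0)
 27  11100100→1 (0)
 28  11001000→1 (0)
 29  10010000→1 (1)
 30  00100001→0 (0)
 31  01000010→0 (1)
 32  10000101→1 (0)
 33  00001010→0 (0)
 34  00010100→0 (1)
 35  00101001→0 (1)
 36  01010011→0 (1)
 37  10100111→1 (1)
 38  01001111→0 (1)
 39  10011111→1 (0)
 40  00111110→0 (1)
 41  01111101→0 (0)
 42  11111010→1 (1)
 43  11110101→1 (0)
 44  11101010→1 (1)
 45  11010101→1 (0)
 46  10101010→1 (1)
 47  01010101→0 (1)
 48  10101011→1 (1)
 49  01010111→0 (0)
 50  10101110→1 (0)
 51  01011100→0 (0)
 52  10111000→1 (0)
 53  01110000→0 (0)
 54  11100000→1 (1)
 55  11000001→1 (1)
 56  10000011→1 (0)
 57  00000110→0 (0)
 58  00001100→0 (0)
 59  00011000→0 (1)
 60  00110001→0 (0)
 61  01100010→0 (1)
 62  11000101→1 (0)
 63  10001010→1 (1)
 64  00010101→0 (1)
 65  00101011→0 (0)
 66  01010110→0 (0)
 67  10101100→1 (1)
 68  01011001→0 (1)
 69  10110011→1 (0)
 70  01100110→0 (0)
 71  11001100→1 (1)
 72  10011001→1 (0)
 73  00110010→0 (1)
 74  01100101→0 (1)
 75  11001011→1 (1)
 76  10010111→1 (1)
 77  00101111→0 (1)
 78  01011111→0 (1)
 79  10111111→1 (0)
 80  01111110→0 (1)
 81  11111101→1 (1)
 82  11111011→1 (1)
 83  11110111→1 (1)
 84  11101111→1 (0)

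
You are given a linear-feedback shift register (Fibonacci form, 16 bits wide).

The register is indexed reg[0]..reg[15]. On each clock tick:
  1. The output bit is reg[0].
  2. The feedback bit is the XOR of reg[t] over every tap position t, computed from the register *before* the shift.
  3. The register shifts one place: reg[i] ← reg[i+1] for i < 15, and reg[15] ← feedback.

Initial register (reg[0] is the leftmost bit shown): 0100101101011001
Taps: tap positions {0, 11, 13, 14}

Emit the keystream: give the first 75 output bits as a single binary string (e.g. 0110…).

k : reg_k → out_k, fb_k
0: 0100101101011001 → 0, fb=1
1: 1001011010110011 → 1, fb=1
2: 0010110101100111 → 0, fb=0
3: 0101101011001110 → 0, fb=0
4: 1011010110011100 → 1, fb=1
5: 0110101100111001 → 0, fb=1
6: 1101011001110011 → 1, fb=1
7: 1010110011100111 → 1, fb=1
8: 0101100111001111 → 0, fb=0
9: 1011001110011110 → 1, fb=0
10: 0110011100111100 → 0, fb=0
11: 1100111001111000 → 1, fb=0
12: 1001110011110000 → 1, fb=0
13: 0011100111100000 → 0, fb=0
14: 0111001111000000 → 0, fb=0
15: 1110011110000000 → 1, fb=1
16: 1100111100000001 → 1, fb=1
17: 1001111000000011 → 1, fb=0
18: 0011110000000110 → 0, fb=0
19: 0111100000001100 → 0, fb=1
20: 1111000000011001 → 1, fb=0
21: 1110000000110010 → 1, fb=1
22: 1100000001100101 → 1, fb=0
23: 1000000011001010 → 1, fb=0
24: 0000000110010100 → 0, fb=0
25: 0000001100101000 → 0, fb=0
26: 0000011001010000 → 0, fb=1
27: 0000110010100001 → 0, fb=0
28: 0001100101000010 → 0, fb=1
29: 0011001010000101 → 0, fb=1
30: 0110010100001011 → 0, fb=1
31: 1100101000010111 → 1, fb=0
32: 1001010000101110 → 1, fb=1
33: 0010100001011101 → 0, fb=0
34: 0101000010111010 → 0, fb=0
35: 1010000101110100 → 1, fb=1
36: 0100001011101001 → 0, fb=0
37: 1000010111010010 → 1, fb=1
38: 0000101110100101 → 0, fb=1
39: 0001011101001011 → 0, fb=1
40: 0010111010010111 → 0, fb=1
41: 0101110100101111 → 0, fb=0
42: 1011101001011110 → 1, fb=0
43: 0111010010111100 → 0, fb=0
44: 1110100101111000 → 1, fb=0
45: 1101001011110000 → 1, fb=0
46: 1010010111100000 → 1, fb=1
47: 0100101111000001 → 0, fb=0
48: 1001011110000010 → 1, fb=0
49: 0010111100000100 → 0, fb=1
50: 0101111000001001 → 0, fb=0
51: 1011110000010010 → 1, fb=1
52: 0111100000100101 → 0, fb=1
53: 1111000001001011 → 1, fb=0
54: 1110000010010110 → 1, fb=0
55: 1100000100101100 → 1, fb=0
56: 1000001001011000 → 1, fb=0
57: 0000010010110000 → 0, fb=1
58: 0000100101100001 → 0, fb=0
59: 0001001011000010 → 0, fb=1
60: 0010010110000101 → 0, fb=1
61: 0100101100001011 → 0, fb=1
62: 1001011000010111 → 1, fb=0
63: 0010110000101110 → 0, fb=0
64: 0101100001011100 → 0, fb=0
65: 1011000010111000 → 1, fb=0
66: 0110000101110000 → 0, fb=1
67: 1100001011100001 → 1, fb=1
68: 1000010111000011 → 1, fb=0
69: 0000101110000110 → 0, fb=0
70: 0001011100001100 → 0, fb=1
71: 0010111000011001 → 0, fb=1
72: 0101110000110011 → 0, fb=0
73: 1011100001100110 → 1, fb=1
74: 0111000011001101 → 0, fb=1

010010110101100111001111000000011001010000101110100101111000001001011000010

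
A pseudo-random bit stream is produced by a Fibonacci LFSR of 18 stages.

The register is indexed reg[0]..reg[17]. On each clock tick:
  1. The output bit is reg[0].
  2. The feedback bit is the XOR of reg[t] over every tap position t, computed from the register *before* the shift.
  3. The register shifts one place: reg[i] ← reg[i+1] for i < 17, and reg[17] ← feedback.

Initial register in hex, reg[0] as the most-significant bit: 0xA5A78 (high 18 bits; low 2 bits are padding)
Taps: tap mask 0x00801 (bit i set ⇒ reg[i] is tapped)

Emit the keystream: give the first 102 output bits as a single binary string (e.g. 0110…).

tick  register→output (feedback)
  0  101001011010011110→1 (1)
  1  010010110100111101→0 (0)
  2  100101101001111010→1 (0)
  3  001011010011110100→0 (1)
  4  010110100111101001→0 (1)
  5  101101001111010011→1 (0)
  6  011010011110100110→0 (0)
  7  110100111101001100→1 (0)
  8  101001111010011000→1 (1)
  9  010011110100110001→0 (0)
 10  100111101001100010→1 (0)
 11  001111010011000100→0 (1)
 12  011110100110001001→0 (0)
 13  111101001100010010→1 (1)
 14  111010011000100101→1 (1)
 15  110100110001001011→1 (0)
 16  101001100010010110→1 (1)
 17  010011000100101101→0 (0)
 18  100110001001011010→1 (0)
 19  001100010010110100→0 (0)
 20  011000100101101000→0 (1)
 21  110001001011010001→1 (0)
 22  100010010110100010→1 (1)
 23  000100101101000101→0 (1)
 24  001001011010001011→0 (0)
 25  010010110100010110→0 (0)
 26  100101101000101100→1 (1)
 27  001011010001011001→0 (1)
 28  010110100010110011→0 (0)
 29  101101000101100110→1 (0)
 30  011010001011001100→0 (1)
 31  110100010110011001→1 (1)
 32  101000101100110011→1 (1)
 33  010001011001100111→0 (1)
 34  100010110011001111→1 (0)
 35  000101100110011110→0 (0)
 36  001011001100111100→0 (0)
 37  010110011001111000→0 (1)
 38  101100110011110001→1 (0)
 39  011001100111100010→0 (1)
 40  110011001111000101→1 (0)
 41  100110011110001010→1 (1)
 42  001100111100010101→0 (0)
 43  011001111000101010→0 (0)
 44  110011110001010100→1 (0)
 45  100111100010101000→1 (1)
 46  001111000101010001→0 (1)
 47  011110001010100011→0 (0)
 48  111100010101000110→1 (0)
 49  111000101010001100→1 (1)
 50  110001010100011001→1 (1)
 51  100010101000110011→1 (1)
 52  000101010001100111→0 (1)
 53  001010100011001111→0 (1)
 54  010101000110011111→0 (0)
 55  101010001100111110→1 (1)
 56  010100011001111101→0 (1)
 57  101000110011111011→1 (0)
 58  010001100111110110→0 (1)
 59  100011001111101101→1 (0)
 60  000110011111011010→0 (1)
 61  001100111110110101→0 (0)
 62  011001111101101010→0 (1)
 63  110011111011010101→1 (0)
 64  100111110110101010→1 (1)
 65  001111101101010101→0 (1)
 66  011111011010101011→0 (0)
 67  111110110101010110→1 (0)
 68  111101101010101100→1 (1)
 69  111011010101011001→1 (0)
 70  110110101010110010→1 (1)
 71  101101010101100101→1 (0)
 72  011010101011001010→0 (1)
 73  110101010110010101→1 (1)
 74  101010101100101011→1 (1)
 75  010101011001010111→0 (1)
 76  101010110010101111→1 (1)
 77  010101100101011111→0 (1)
 78  101011001010111111→1 (1)
 79  010110010101111111→0 (1)
 80  101100101011111111→1 (0)
 81  011001010111111110→0 (1)
 82  110010101111111101→1 (0)
 83  100101011111111010→1 (0)
 84  001010111111110100→0 (1)
 85  010101111111101001→0 (1)
 86  101011111111010011→1 (0)
 87  010111111110100110→0 (0)
 88  101111111101001100→1 (0)
 89  011111111010011000→0 (0)
 90  111111110100110000→1 (1)
 91  111111101001100001→1 (0)
 92  111111010011000010→1 (0)
 93  111110100110000100→1 (1)
 94  111101001100001001→1 (1)
 95  111010011000010011→1 (1)
 96  110100110000100111→1 (1)
 97  101001100001001111→1 (0)
 98  010011000010011110→0 (0)
 99  100110000100111100→1 (1)
100  001100001001111001→0 (1)
101  011000010011110011→0 (1)

101001011010011110100110001001011010001011001100111100010101000110011111011010101011001010111111110100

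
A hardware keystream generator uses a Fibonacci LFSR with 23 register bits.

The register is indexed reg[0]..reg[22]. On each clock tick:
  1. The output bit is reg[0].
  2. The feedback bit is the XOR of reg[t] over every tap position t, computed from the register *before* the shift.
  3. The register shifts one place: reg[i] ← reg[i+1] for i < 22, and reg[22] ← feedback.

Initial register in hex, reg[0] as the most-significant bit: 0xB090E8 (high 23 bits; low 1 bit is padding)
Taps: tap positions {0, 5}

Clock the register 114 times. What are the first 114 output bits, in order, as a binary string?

101100001001000011101001010001010001101110000011110011001101011111110100101011000101001011000010010011000001010100

step | reg (before) | out | fb
   0 | 10110000100100001110100 | 1 | 1
   1 | 01100001001000011101001 | 0 | 0
   2 | 11000010010000111010010 | 1 | 1
   3 | 10000100100001110100101 | 1 | 0
   4 | 00001001000011101001010 | 0 | 0
   5 | 00010010000111010010100 | 0 | 0
   6 | 00100100001110100101000 | 0 | 1
   7 | 01001000011101001010001 | 0 | 0
   8 | 10010000111010010100010 | 1 | 1
   9 | 00100001110100101000101 | 0 | 0
  10 | 01000011101001010001010 | 0 | 0
  11 | 10000111010010100010100 | 1 | 0
  12 | 00001110100101000101000 | 0 | 1
  13 | 00011101001010001010001 | 0 | 1
  14 | 00111010010100010100011 | 0 | 0
  15 | 01110100101000101000110 | 0 | 1
  16 | 11101001010001010001101 | 1 | 1
  17 | 11010010100010100011011 | 1 | 1
  18 | 10100101000101000110111 | 1 | 0
  19 | 01001010001010001101110 | 0 | 0
  20 | 10010100010100011011100 | 1 | 0
  21 | 00101000101000110111000 | 0 | 0
  22 | 01010001010001101110000 | 0 | 0
  23 | 10100010100011011100000 | 1 | 1
  24 | 01000101000110111000001 | 0 | 1
  25 | 10001010001101110000011 | 1 | 1
  26 | 00010100011011100000111 | 0 | 1
  27 | 00101000110111000001111 | 0 | 0
  28 | 01010001101110000011110 | 0 | 0
  29 | 10100011011100000111100 | 1 | 1
  30 | 01000110111000001111001 | 0 | 1
  31 | 10001101110000011110011 | 1 | 0
  32 | 00011011100000111100110 | 0 | 0
  33 | 00110111000001111001100 | 0 | 1
  34 | 01101110000011110011001 | 0 | 1
  35 | 11011100000111100110011 | 1 | 0
  36 | 10111000001111001100110 | 1 | 1
  37 | 01110000011110011001101 | 0 | 0
  38 | 11100000111100110011010 | 1 | 1
  39 | 11000001111001100110101 | 1 | 1
  40 | 10000011110011001101011 | 1 | 1
  41 | 00000111100110011010111 | 0 | 1
  42 | 00001111001100110101111 | 0 | 1
  43 | 00011110011001101011111 | 0 | 1
  44 | 00111100110011010111111 | 0 | 1
  45 | 01111001100110101111111 | 0 | 0
  46 | 11110011001101011111110 | 1 | 1
  47 | 11100110011010111111101 | 1 | 0
  48 | 11001100110101111111010 | 1 | 0
  49 | 10011001101011111110100 | 1 | 1
  50 | 00110011010111111101001 | 0 | 0
  51 | 01100110101111111010010 | 0 | 1
  52 | 11001101011111110100101 | 1 | 0
  53 | 10011010111111101001010 | 1 | 1
  54 | 00110101111111010010101 | 0 | 1
  55 | 01101011111110100101011 | 0 | 0
  56 | 11010111111101001010110 | 1 | 0
  57 | 10101111111010010101100 | 1 | 0
  58 | 01011111110100101011000 | 0 | 1
  59 | 10111111101001010110001 | 1 | 0
  60 | 01111111010010101100010 | 0 | 1
  61 | 11111110100101011000101 | 1 | 0
  62 | 11111101001010110001010 | 1 | 0
  63 | 11111010010101100010100 | 1 | 1
  64 | 11110100101011000101001 | 1 | 0
  65 | 11101001010110001010010 | 1 | 1
  66 | 11010010101100010100101 | 1 | 1
  67 | 10100101011000101001011 | 1 | 0
  68 | 01001010110001010010110 | 0 | 0
  69 | 10010101100010100101100 | 1 | 0
  70 | 00101011000101001011000 | 0 | 0
  71 | 01010110001010010110000 | 0 | 1
  72 | 10101100010100101100001 | 1 | 0
  73 | 01011000101001011000010 | 0 | 0
  74 | 10110001010010110000100 | 1 | 1
  75 | 01100010100101100001001 | 0 | 0
  76 | 11000101001011000010010 | 1 | 0
  77 | 10001010010110000100100 | 1 | 1
  78 | 00010100101100001001001 | 0 | 1
  79 | 00101001011000010010011 | 0 | 0
  80 | 01010010110000100100110 | 0 | 0
  81 | 10100101100001001001100 | 1 | 0
  82 | 01001011000010010011000 | 0 | 0
  83 | 10010110000100100110000 | 1 | 0
  84 | 00101100001001001100000 | 0 | 1
  85 | 01011000010010011000001 | 0 | 0
  86 | 10110000100100110000010 | 1 | 1
  87 | 01100001001001100000101 | 0 | 0
  88 | 11000010010011000001010 | 1 | 1
  89 | 10000100100110000010101 | 1 | 0
  90 | 00001001001100000101010 | 0 | 0
  91 | 00010010011000001010100 | 0 | 0
  92 | 00100100110000010101000 | 0 | 1
  93 | 01001001100000101010001 | 0 | 0
  94 | 10010011000001010100010 | 1 | 1
  95 | 00100110000010101000101 | 0 | 1
  96 | 01001100000101010001011 | 0 | 1
  97 | 10011000001010100010111 | 1 | 1
  98 | 00110000010101000101111 | 0 | 0
  99 | 01100000101010001011110 | 0 | 0
 100 | 11000001010100010111100 | 1 | 1
 101 | 10000010101000101111001 | 1 | 1
 102 | 00000101010001011110011 | 0 | 1
 103 | 00001010100010111100111 | 0 | 0
 104 | 00010101000101111001110 | 0 | 1
 105 | 00101010001011110011101 | 0 | 0
 106 | 01010100010111100111010 | 0 | 1
 107 | 10101000101111001110101 | 1 | 1
 108 | 01010001011110011101011 | 0 | 0
 109 | 10100010111100111010110 | 1 | 1
 110 | 01000101111001110101101 | 0 | 1
 111 | 10001011110011101011011 | 1 | 1
 112 | 00010111100111010110111 | 0 | 1
 113 | 00101111001110101101111 | 0 | 1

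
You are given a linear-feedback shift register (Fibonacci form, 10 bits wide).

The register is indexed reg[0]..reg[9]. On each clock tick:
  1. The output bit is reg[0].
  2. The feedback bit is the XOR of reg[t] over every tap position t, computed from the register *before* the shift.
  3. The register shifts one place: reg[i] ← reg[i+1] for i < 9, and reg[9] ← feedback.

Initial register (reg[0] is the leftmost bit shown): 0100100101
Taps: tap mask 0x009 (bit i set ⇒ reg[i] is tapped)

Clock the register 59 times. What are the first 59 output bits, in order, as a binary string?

step | reg (before) | out | fb
   0 | 0100100101 | 0 | 0
   1 | 1001001010 | 1 | 0
   2 | 0010010100 | 0 | 0
   3 | 0100101000 | 0 | 0
   4 | 1001010000 | 1 | 0
   5 | 0010100000 | 0 | 0
   6 | 0101000000 | 0 | 1
   7 | 1010000001 | 1 | 1
   8 | 0100000011 | 0 | 0
   9 | 1000000110 | 1 | 1
  10 | 0000001101 | 0 | 0
  11 | 0000011010 | 0 | 0
  12 | 0000110100 | 0 | 0
  13 | 0001101000 | 0 | 1
  14 | 0011010001 | 0 | 1
  15 | 0110100011 | 0 | 0
  16 | 1101000110 | 1 | 0
  17 | 1010001100 | 1 | 1
  18 | 0100011001 | 0 | 0
  19 | 1000110010 | 1 | 1
  20 | 0001100101 | 0 | 1
  21 | 0011001011 | 0 | 1
  22 | 0110010111 | 0 | 0
  23 | 1100101110 | 1 | 1
  24 | 1001011101 | 1 | 0
  25 | 0010111010 | 0 | 0
  26 | 0101110100 | 0 | 1
  27 | 1011101001 | 1 | 0
  28 | 0111010010 | 0 | 1
  29 | 1110100101 | 1 | 1
  30 | 1101001011 | 1 | 0
  31 | 1010010110 | 1 | 1
  32 | 0100101101 | 0 | 0
  33 | 1001011010 | 1 | 0
  34 | 0010110100 | 0 | 0
  35 | 0101101000 | 0 | 1
  36 | 1011010001 | 1 | 0
  37 | 0110100010 | 0 | 0
  38 | 1101000100 | 1 | 0
  39 | 1010001000 | 1 | 1
  40 | 0100010001 | 0 | 0
  41 | 1000100010 | 1 | 1
  42 | 0001000101 | 0 | 1
  43 | 0010001011 | 0 | 0
  44 | 0100010110 | 0 | 0
  45 | 1000101100 | 1 | 1
  46 | 0001011001 | 0 | 1
  47 | 0010110011 | 0 | 0
  48 | 0101100110 | 0 | 1
  49 | 1011001101 | 1 | 0
  50 | 0110011010 | 0 | 0
  51 | 1100110100 | 1 | 1
  52 | 1001101001 | 1 | 0
  53 | 0011010010 | 0 | 1
  54 | 0110100101 | 0 | 0
  55 | 1101001010 | 1 | 0
  56 | 1010010100 | 1 | 1
  57 | 0100101001 | 0 | 0
  58 | 1001010010 | 1 | 0

01001001010000001101000110010111010010110100010001011001101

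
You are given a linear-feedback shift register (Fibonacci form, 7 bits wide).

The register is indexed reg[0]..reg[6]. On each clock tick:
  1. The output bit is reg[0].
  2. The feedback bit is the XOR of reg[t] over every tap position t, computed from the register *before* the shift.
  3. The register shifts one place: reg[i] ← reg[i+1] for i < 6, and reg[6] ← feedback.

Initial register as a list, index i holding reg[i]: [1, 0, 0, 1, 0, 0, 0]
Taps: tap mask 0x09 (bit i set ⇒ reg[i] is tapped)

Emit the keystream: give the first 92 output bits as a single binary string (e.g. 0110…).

10010000001000100110001011101011011000001100110101001110011110110100001010101111101001010001

tick  register→output (feedback)
  0  1001000→1 (0)
  1  0010000→0 (0)
  2  0100000→0 (0)
  3  1000000→1 (1)
  4  0000001→0 (0)
  5  0000010→0 (0)
  6  0000100→0 (0)
  7  0001000→0 (1)
  8  0010001→0 (0)
  9  0100010→0 (0)
 10  1000100→1 (1)
 11  0001001→0 (1)
 12  0010011→0 (0)
 13  0100110→0 (0)
 14  1001100→1 (0)
 15  0011000→0 (1)
 16  0110001→0 (0)
 17  1100010→1 (1)
 18  1000101→1 (1)
 19  0001011→0 (1)
 20  0010111→0 (0)
 21  0101110→0 (1)
 22  1011101→1 (0)
 23  0111010→0 (1)
 24  1110101→1 (1)
 25  1101011→1 (0)
 26  1010110→1 (1)
 27  0101101→0 (1)
 28  1011011→1 (0)
 29  0110110→0 (0)
 30  1101100→1 (0)
 31  1011000→1 (0)
 32  0110000→0 (0)
 33  1100000→1 (1)
 34  1000001→1 (1)
 35  0000011→0 (0)
 36  0000110→0 (0)
 37  0001100→0 (1)
 38  0011001→0 (1)
 39  0110011→0 (0)
 40  1100110→1 (1)
 41  1001101→1 (0)
 42  0011010→0 (1)
 43  0110101→0 (0)
 44  1101010→1 (0)
 45  1010100→1 (1)
 46  0101001→0 (1)
 47  1010011→1 (1)
 48  0100111→0 (0)
 49  1001110→1 (0)
 50  0011100→0 (1)
 51  0111001→0 (1)
 52  1110011→1 (1)
 53  1100111→1 (1)
 54  1001111→1 (0)
 55  0011110→0 (1)
 56  0111101→0 (1)
 57  1111011→1 (0)
 58  1110110→1 (1)
 59  1101101→1 (0)
 60  1011010→1 (0)
 61  0110100→0 (0)
 62  1101000→1 (0)
 63  1010000→1 (1)
 64  0100001→0 (0)
 65  1000010→1 (1)
 66  0000101→0 (0)
 67  0001010→0 (1)
 68  0010101→0 (0)
 69  0101010→0 (1)
 70  1010101→1 (1)
 71  0101011→0 (1)
 72  1010111→1 (1)
 73  0101111→0 (1)
 74  1011111→1 (0)
 75  0111110→0 (1)
 76  1111101→1 (0)
 77  1111010→1 (0)
 78  1110100→1 (1)
 79  1101001→1 (0)
 80  1010010→1 (1)
 81  0100101→0 (0)
 82  1001010→1 (0)
 83  0010100→0 (0)
 84  0101000→0 (1)
 85  1010001→1 (1)
 86  0100011→0 (0)
 87  1000110→1 (1)
 88  0001101→0 (1)
 89  0011011→0 (1)
 90  0110111→0 (0)
 91  1101110→1 (0)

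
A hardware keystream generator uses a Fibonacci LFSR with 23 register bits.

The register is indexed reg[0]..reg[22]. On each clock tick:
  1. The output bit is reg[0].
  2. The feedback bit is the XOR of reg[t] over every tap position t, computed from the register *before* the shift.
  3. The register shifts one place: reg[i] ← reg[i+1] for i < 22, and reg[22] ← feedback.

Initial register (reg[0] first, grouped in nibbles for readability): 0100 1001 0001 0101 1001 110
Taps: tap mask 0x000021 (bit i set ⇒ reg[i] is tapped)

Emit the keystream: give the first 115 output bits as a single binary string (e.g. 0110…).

k : reg_k → out_k, fb_k
0: 01001001000101011001110 → 0, fb=0
1: 10010010001010110011100 → 1, fb=1
2: 00100100010101100111001 → 0, fb=1
3: 01001000101011001110011 → 0, fb=0
4: 10010001010110011100110 → 1, fb=1
5: 00100010101100111001101 → 0, fb=0
6: 01000101011001110011010 → 0, fb=1
7: 10001010110011100110101 → 1, fb=1
8: 00010101100111001101011 → 0, fb=1
9: 00101011001110011010111 → 0, fb=0
10: 01010110011100110101110 → 0, fb=1
11: 10101100111001101011101 → 1, fb=0
12: 01011001110011010111010 → 0, fb=0
13: 10110011100110101110100 → 1, fb=1
14: 01100111001101011101001 → 0, fb=1
15: 11001110011010111010011 → 1, fb=0
16: 10011100110101110100110 → 1, fb=0
17: 00111001101011101001100 → 0, fb=0
18: 01110011010111010011000 → 0, fb=0
19: 11100110101110100110000 → 1, fb=0
20: 11001101011101001100000 → 1, fb=0
21: 10011010111010011000000 → 1, fb=1
22: 00110101110100110000001 → 0, fb=1
23: 01101011101001100000011 → 0, fb=0
24: 11010111010011000000110 → 1, fb=0
25: 10101110100110000001100 → 1, fb=0
26: 01011101001100000011000 → 0, fb=1
27: 10111010011000000110001 → 1, fb=1
28: 01110100110000001100011 → 0, fb=1
29: 11101001100000011000111 → 1, fb=1
30: 11010011000000110001111 → 1, fb=1
31: 10100110000001100011111 → 1, fb=0
32: 01001100000011000111110 → 0, fb=1
33: 10011000000110001111101 → 1, fb=1
34: 00110000001100011111011 → 0, fb=0
35: 01100000011000111110110 → 0, fb=0
36: 11000000110001111101100 → 1, fb=1
37: 10000001100011111011001 → 1, fb=1
38: 00000011000111110110011 → 0, fb=0
39: 00000110001111101100110 → 0, fb=1
40: 00001100011111011001101 → 0, fb=1
41: 00011000111110110011011 → 0, fb=0
42: 00110001111101100110110 → 0, fb=0
43: 01100011111011001101100 → 0, fb=0
44: 11000111110110011011000 → 1, fb=0
45: 10001111101100110110000 → 1, fb=0
46: 00011111011001101100000 → 0, fb=1
47: 00111110110011011000001 → 0, fb=1
48: 01111101100110110000011 → 0, fb=1
49: 11111011001101100000111 → 1, fb=1
50: 11110110011011000001111 → 1, fb=0
51: 11101100110110000011110 → 1, fb=0
52: 11011001101100000111100 → 1, fb=1
53: 10110011011000001111001 → 1, fb=1
54: 01100110110000011110011 → 0, fb=1
55: 11001101100000111100111 → 1, fb=0
56: 10011011000001111001110 → 1, fb=1
57: 00110110000011110011101 → 0, fb=1
58: 01101100000111100111011 → 0, fb=1
59: 11011000001111001110111 → 1, fb=1
60: 10110000011110011101111 → 1, fb=1
61: 01100000111100111011111 → 0, fb=0
62: 11000001111001110111110 → 1, fb=1
63: 10000011110011101111101 → 1, fb=1
64: 00000111100111011111011 → 0, fb=1
65: 00001111001110111110111 → 0, fb=1
66: 00011110011101111101111 → 0, fb=1
67: 00111100111011111011111 → 0, fb=1
68: 01111001110111110111111 → 0, fb=0
69: 11110011101111101111110 → 1, fb=1
70: 11100111011111011111101 → 1, fb=0
71: 11001110111110111111010 → 1, fb=0
72: 10011101111101111110100 → 1, fb=0
73: 00111011111011111101000 → 0, fb=0
74: 01110111110111111010000 → 0, fb=1
75: 11101111101111110100001 → 1, fb=0
76: 11011111011111101000010 → 1, fb=0
77: 10111110111111010000100 → 1, fb=0
78: 01111101111110100001000 → 0, fb=1
79: 11111011111101000010001 → 1, fb=1
80: 11110111111010000100011 → 1, fb=0
81: 11101111110100001000110 → 1, fb=0
82: 11011111101000010001100 → 1, fb=0
83: 10111111010000100011000 → 1, fb=0
84: 01111110100001000110000 → 0, fb=1
85: 11111101000010001100001 → 1, fb=0
86: 11111010000100011000010 → 1, fb=1
87: 11110100001000110000101 → 1, fb=0
88: 11101000010001100001010 → 1, fb=1
89: 11010000100011000010101 → 1, fb=1
90: 10100001000110000101011 → 1, fb=1
91: 01000010001100001010111 → 0, fb=0
92: 10000100011000010101110 → 1, fb=0
93: 00001000110000101011100 → 0, fb=0
94: 00010001100001010111000 → 0, fb=0
95: 00100011000010101110000 → 0, fb=0
96: 01000110000101011100000 → 0, fb=1
97: 10001100001010111000001 → 1, fb=0
98: 00011000010101110000010 → 0, fb=0
99: 00110000101011100000100 → 0, fb=0
100: 01100001010111000001000 → 0, fb=0
101: 11000010101110000010000 → 1, fb=1
102: 10000101011100000100001 → 1, fb=0
103: 00001010111000001000010 → 0, fb=0
104: 00010101110000010000100 → 0, fb=1
105: 00101011100000100001001 → 0, fb=0
106: 01010111000001000010010 → 0, fb=1
107: 10101110000010000100101 → 1, fb=0
108: 01011100000100001001010 → 0, fb=1
109: 10111000001000010010101 → 1, fb=1
110: 01110000010000100101011 → 0, fb=0
111: 11100000100001001010110 → 1, fb=1
112: 11000001000010010101101 → 1, fb=1
113: 10000010000100101011011 → 1, fb=1
114: 00000100001001010110111 → 0, fb=1

0100100100010101100111001101011101001100000011000111110110011011000001111001110111110111111010000100011000010101110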